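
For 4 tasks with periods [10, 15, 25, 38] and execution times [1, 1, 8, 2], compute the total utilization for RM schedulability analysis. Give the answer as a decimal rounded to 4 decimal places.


Compute individual utilizations (exact fractions):
  Task 1: C/T = 1/10 (approx. 0.1)
  Task 2: C/T = 1/15 (approx. 0.0667)
  Task 3: C/T = 8/25 (approx. 0.32)
  Task 4: C/T = 2/38 = 1/19 (approx. 0.0526)
Total utilization U = 1/10 + 1/15 + 8/25 + 1/19 = 1537/2850
Rounded to 4 decimal places: U = 0.5393
RM (Liu & Layland) bound for 4 tasks = 0.756828; compare with U = 1537/2850 (approx. 0.539298)
U <= bound, so schedulable by RM sufficient condition.

0.5393


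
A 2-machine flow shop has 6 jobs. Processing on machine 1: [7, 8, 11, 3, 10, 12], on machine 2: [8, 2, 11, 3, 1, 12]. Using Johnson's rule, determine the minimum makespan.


Apply Johnson's rule:
  Group 1 (a <= b): [(4, 3, 3), (1, 7, 8), (3, 11, 11), (6, 12, 12)]
  Group 2 (a > b): [(2, 8, 2), (5, 10, 1)]
Optimal job order: [4, 1, 3, 6, 2, 5]
Schedule:
  Job 4: M1 done at 3, M2 done at 6
  Job 1: M1 done at 10, M2 done at 18
  Job 3: M1 done at 21, M2 done at 32
  Job 6: M1 done at 33, M2 done at 45
  Job 2: M1 done at 41, M2 done at 47
  Job 5: M1 done at 51, M2 done at 52
Makespan = 52

52


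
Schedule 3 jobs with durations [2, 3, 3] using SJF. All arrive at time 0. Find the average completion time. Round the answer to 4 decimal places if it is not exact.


SJF order (ascending): [2, 3, 3]
Completion times:
  Job 1: burst=2, C=2
  Job 2: burst=3, C=5
  Job 3: burst=3, C=8
Average completion = 15/3 = 5.0

5.0


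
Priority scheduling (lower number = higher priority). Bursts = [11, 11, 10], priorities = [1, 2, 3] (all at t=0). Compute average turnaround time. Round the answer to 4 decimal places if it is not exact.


Sort by priority (ascending = highest first):
Order: [(1, 11), (2, 11), (3, 10)]
Completion times:
  Priority 1, burst=11, C=11
  Priority 2, burst=11, C=22
  Priority 3, burst=10, C=32
Average turnaround = 65/3 = 21.6667

21.6667


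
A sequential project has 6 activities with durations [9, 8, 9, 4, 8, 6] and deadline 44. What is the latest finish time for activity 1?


LF(activity 1) = deadline - sum of successor durations
Successors: activities 2 through 6 with durations [8, 9, 4, 8, 6]
Sum of successor durations = 35
LF = 44 - 35 = 9

9


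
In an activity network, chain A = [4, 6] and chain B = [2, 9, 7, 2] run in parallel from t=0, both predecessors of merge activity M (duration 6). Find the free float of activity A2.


ES(A2) = sum of predecessors on chain A = 4
EF(A2) = ES + duration = 4 + 6 = 10
Successor of A2 is M. ES(M) = max(sum(A), sum(B)) = max(10, 20) = 20
Free float = ES(successor) - EF(current) = 20 - 10 = 10

10


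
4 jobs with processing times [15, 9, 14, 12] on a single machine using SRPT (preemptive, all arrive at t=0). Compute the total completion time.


Since all jobs arrive at t=0, SRPT equals SPT ordering.
SPT order: [9, 12, 14, 15]
Completion times:
  Job 1: p=9, C=9
  Job 2: p=12, C=21
  Job 3: p=14, C=35
  Job 4: p=15, C=50
Total completion time = 9 + 21 + 35 + 50 = 115

115


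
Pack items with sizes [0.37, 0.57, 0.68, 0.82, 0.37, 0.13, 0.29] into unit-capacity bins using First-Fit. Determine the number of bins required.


Place items sequentially using First-Fit:
  Item 0.37 -> new Bin 1
  Item 0.57 -> Bin 1 (now 0.94)
  Item 0.68 -> new Bin 2
  Item 0.82 -> new Bin 3
  Item 0.37 -> new Bin 4
  Item 0.13 -> Bin 2 (now 0.81)
  Item 0.29 -> Bin 4 (now 0.66)
Total bins used = 4

4


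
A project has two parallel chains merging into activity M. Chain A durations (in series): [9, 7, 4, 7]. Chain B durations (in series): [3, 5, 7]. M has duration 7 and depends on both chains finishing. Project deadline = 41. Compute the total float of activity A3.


Forward pass: ES(A3) = sum of predecessors on chain A = 16
EF = ES + duration = 16 + 4 = 20
Backward pass: LF(M) = deadline = 41; LS(M) = 41 - 7 = 34
LF(A3) = LS(M) - sum(successors on chain A) = 34 - 7 = 27
LS = LF - duration = 27 - 4 = 23
Total float = LS - ES = 23 - 16 = 7

7


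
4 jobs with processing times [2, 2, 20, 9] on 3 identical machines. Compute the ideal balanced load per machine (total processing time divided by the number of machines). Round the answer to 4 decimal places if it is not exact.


Total processing time = 2 + 2 + 20 + 9 = 33
Number of machines = 3
Ideal balanced load = 33 / 3 = 11.0

11.0


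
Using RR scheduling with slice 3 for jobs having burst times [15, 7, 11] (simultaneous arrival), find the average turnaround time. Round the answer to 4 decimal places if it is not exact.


Time quantum = 3
Execution trace:
  J1 runs 3 units, time = 3
  J2 runs 3 units, time = 6
  J3 runs 3 units, time = 9
  J1 runs 3 units, time = 12
  J2 runs 3 units, time = 15
  J3 runs 3 units, time = 18
  J1 runs 3 units, time = 21
  J2 runs 1 units, time = 22
  J3 runs 3 units, time = 25
  J1 runs 3 units, time = 28
  J3 runs 2 units, time = 30
  J1 runs 3 units, time = 33
Finish times: [33, 22, 30]
Average turnaround = 85/3 = 28.3333

28.3333


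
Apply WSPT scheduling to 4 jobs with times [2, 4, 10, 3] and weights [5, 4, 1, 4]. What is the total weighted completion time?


Compute p/w ratios and sort ascending (WSPT): [(2, 5), (3, 4), (4, 4), (10, 1)]
Compute weighted completion times:
  Job (p=2,w=5): C=2, w*C=5*2=10
  Job (p=3,w=4): C=5, w*C=4*5=20
  Job (p=4,w=4): C=9, w*C=4*9=36
  Job (p=10,w=1): C=19, w*C=1*19=19
Total weighted completion time = 85

85


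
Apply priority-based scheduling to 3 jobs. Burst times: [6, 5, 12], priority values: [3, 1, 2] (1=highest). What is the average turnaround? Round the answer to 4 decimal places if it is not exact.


Sort by priority (ascending = highest first):
Order: [(1, 5), (2, 12), (3, 6)]
Completion times:
  Priority 1, burst=5, C=5
  Priority 2, burst=12, C=17
  Priority 3, burst=6, C=23
Average turnaround = 45/3 = 15.0

15.0


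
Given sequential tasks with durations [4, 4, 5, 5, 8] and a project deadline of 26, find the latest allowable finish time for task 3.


LF(activity 3) = deadline - sum of successor durations
Successors: activities 4 through 5 with durations [5, 8]
Sum of successor durations = 13
LF = 26 - 13 = 13

13


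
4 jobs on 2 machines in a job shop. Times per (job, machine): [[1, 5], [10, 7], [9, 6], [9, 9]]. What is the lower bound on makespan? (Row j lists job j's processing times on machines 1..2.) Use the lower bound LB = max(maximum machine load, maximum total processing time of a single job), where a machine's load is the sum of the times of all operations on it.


Machine loads:
  Machine 1: 1 + 10 + 9 + 9 = 29
  Machine 2: 5 + 7 + 6 + 9 = 27
Max machine load = 29
Job totals:
  Job 1: 6
  Job 2: 17
  Job 3: 15
  Job 4: 18
Max job total = 18
Lower bound = max(29, 18) = 29

29


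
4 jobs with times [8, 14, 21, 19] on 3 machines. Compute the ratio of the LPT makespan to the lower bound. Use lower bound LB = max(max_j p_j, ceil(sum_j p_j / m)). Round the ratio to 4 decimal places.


LPT order: [21, 19, 14, 8]
Machine loads after assignment: [21, 19, 22]
LPT makespan = 22
Lower bound = max(max_job, ceil(total/3)) = max(21, 21) = 21
Ratio = 22 / 21 = 1.0476

1.0476


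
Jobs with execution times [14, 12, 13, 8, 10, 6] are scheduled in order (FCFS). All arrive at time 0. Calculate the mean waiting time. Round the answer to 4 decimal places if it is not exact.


FCFS order (as given): [14, 12, 13, 8, 10, 6]
Waiting times:
  Job 1: wait = 0
  Job 2: wait = 14
  Job 3: wait = 26
  Job 4: wait = 39
  Job 5: wait = 47
  Job 6: wait = 57
Sum of waiting times = 183
Average waiting time = 183/6 = 30.5

30.5


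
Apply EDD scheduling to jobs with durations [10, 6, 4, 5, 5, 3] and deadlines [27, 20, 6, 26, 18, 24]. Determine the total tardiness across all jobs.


Sort by due date (EDD order): [(4, 6), (5, 18), (6, 20), (3, 24), (5, 26), (10, 27)]
Compute completion times and tardiness:
  Job 1: p=4, d=6, C=4, tardiness=max(0,4-6)=0
  Job 2: p=5, d=18, C=9, tardiness=max(0,9-18)=0
  Job 3: p=6, d=20, C=15, tardiness=max(0,15-20)=0
  Job 4: p=3, d=24, C=18, tardiness=max(0,18-24)=0
  Job 5: p=5, d=26, C=23, tardiness=max(0,23-26)=0
  Job 6: p=10, d=27, C=33, tardiness=max(0,33-27)=6
Total tardiness = 6

6


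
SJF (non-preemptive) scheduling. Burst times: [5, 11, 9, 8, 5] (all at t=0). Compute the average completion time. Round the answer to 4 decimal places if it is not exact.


SJF order (ascending): [5, 5, 8, 9, 11]
Completion times:
  Job 1: burst=5, C=5
  Job 2: burst=5, C=10
  Job 3: burst=8, C=18
  Job 4: burst=9, C=27
  Job 5: burst=11, C=38
Average completion = 98/5 = 19.6

19.6


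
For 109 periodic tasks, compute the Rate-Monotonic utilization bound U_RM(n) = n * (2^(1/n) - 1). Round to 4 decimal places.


Compute 2^(1/109) = 1.0063794108
Subtract 1: 1.0063794108 - 1 = 0.0063794108
Multiply by n: 109 * 0.0063794108 = 0.6953557772
Round to 4 dp: 0.6954

0.6954


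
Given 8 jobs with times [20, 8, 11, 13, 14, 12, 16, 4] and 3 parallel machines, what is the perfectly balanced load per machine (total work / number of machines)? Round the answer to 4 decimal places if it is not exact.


Total processing time = 20 + 8 + 11 + 13 + 14 + 12 + 16 + 4 = 98
Number of machines = 3
Ideal balanced load = 98 / 3 = 32.6667

32.6667


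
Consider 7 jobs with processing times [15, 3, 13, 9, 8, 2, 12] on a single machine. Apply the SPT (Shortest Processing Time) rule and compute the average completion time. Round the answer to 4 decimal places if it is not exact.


Sort jobs by processing time (SPT order): [2, 3, 8, 9, 12, 13, 15]
Compute completion times sequentially:
  Job 1: processing = 2, completes at 2
  Job 2: processing = 3, completes at 5
  Job 3: processing = 8, completes at 13
  Job 4: processing = 9, completes at 22
  Job 5: processing = 12, completes at 34
  Job 6: processing = 13, completes at 47
  Job 7: processing = 15, completes at 62
Sum of completion times = 185
Average completion time = 185/7 = 26.4286

26.4286


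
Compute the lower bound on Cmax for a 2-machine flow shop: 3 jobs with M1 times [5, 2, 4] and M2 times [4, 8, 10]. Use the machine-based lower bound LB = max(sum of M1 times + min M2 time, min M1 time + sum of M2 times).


LB1 = sum(M1 times) + min(M2 times) = 11 + 4 = 15
LB2 = min(M1 times) + sum(M2 times) = 2 + 22 = 24
Lower bound = max(LB1, LB2) = max(15, 24) = 24

24


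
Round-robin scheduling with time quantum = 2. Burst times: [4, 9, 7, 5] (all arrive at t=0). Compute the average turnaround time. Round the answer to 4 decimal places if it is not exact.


Time quantum = 2
Execution trace:
  J1 runs 2 units, time = 2
  J2 runs 2 units, time = 4
  J3 runs 2 units, time = 6
  J4 runs 2 units, time = 8
  J1 runs 2 units, time = 10
  J2 runs 2 units, time = 12
  J3 runs 2 units, time = 14
  J4 runs 2 units, time = 16
  J2 runs 2 units, time = 18
  J3 runs 2 units, time = 20
  J4 runs 1 units, time = 21
  J2 runs 2 units, time = 23
  J3 runs 1 units, time = 24
  J2 runs 1 units, time = 25
Finish times: [10, 25, 24, 21]
Average turnaround = 80/4 = 20.0

20.0


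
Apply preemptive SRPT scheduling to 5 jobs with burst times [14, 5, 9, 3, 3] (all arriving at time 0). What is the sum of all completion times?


Since all jobs arrive at t=0, SRPT equals SPT ordering.
SPT order: [3, 3, 5, 9, 14]
Completion times:
  Job 1: p=3, C=3
  Job 2: p=3, C=6
  Job 3: p=5, C=11
  Job 4: p=9, C=20
  Job 5: p=14, C=34
Total completion time = 3 + 6 + 11 + 20 + 34 = 74

74


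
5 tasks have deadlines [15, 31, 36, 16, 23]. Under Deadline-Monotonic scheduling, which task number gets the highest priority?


Sort tasks by relative deadline (ascending):
  Task 1: deadline = 15
  Task 4: deadline = 16
  Task 5: deadline = 23
  Task 2: deadline = 31
  Task 3: deadline = 36
Priority order (highest first): [1, 4, 5, 2, 3]
Highest priority task = 1

1


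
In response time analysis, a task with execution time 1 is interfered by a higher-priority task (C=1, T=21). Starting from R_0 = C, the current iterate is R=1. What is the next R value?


R_next = C + ceil(R_prev / T_hp) * C_hp
ceil(1 / 21) = ceil(0.0476) = 1
Interference = 1 * 1 = 1
R_next = 1 + 1 = 2

2


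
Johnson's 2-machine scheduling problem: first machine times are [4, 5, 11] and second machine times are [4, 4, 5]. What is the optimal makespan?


Apply Johnson's rule:
  Group 1 (a <= b): [(1, 4, 4)]
  Group 2 (a > b): [(3, 11, 5), (2, 5, 4)]
Optimal job order: [1, 3, 2]
Schedule:
  Job 1: M1 done at 4, M2 done at 8
  Job 3: M1 done at 15, M2 done at 20
  Job 2: M1 done at 20, M2 done at 24
Makespan = 24

24


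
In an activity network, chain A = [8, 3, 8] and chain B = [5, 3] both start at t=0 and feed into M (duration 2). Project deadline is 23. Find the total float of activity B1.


Forward pass: ES(B1) = sum of predecessors on chain B = 0
EF = ES + duration = 0 + 5 = 5
Backward pass: LF(M) = deadline = 23; LS(M) = 23 - 2 = 21
LF(B1) = LS(M) - sum(successors on chain B) = 21 - 3 = 18
LS = LF - duration = 18 - 5 = 13
Total float = LS - ES = 13 - 0 = 13

13


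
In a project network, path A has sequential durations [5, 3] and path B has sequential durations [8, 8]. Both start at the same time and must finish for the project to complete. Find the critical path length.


Path A total = 5 + 3 = 8
Path B total = 8 + 8 = 16
Critical path = longest path = max(8, 16) = 16

16


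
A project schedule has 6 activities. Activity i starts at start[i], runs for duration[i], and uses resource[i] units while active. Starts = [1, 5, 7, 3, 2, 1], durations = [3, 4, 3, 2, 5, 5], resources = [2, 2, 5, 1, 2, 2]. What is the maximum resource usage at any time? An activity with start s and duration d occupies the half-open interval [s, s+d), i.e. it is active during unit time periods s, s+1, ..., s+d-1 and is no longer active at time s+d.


Each activity i is active on [start_i, start_i + duration_i).
Compute total resource usage per time slot:
  t=0: active resources = [], total = 0
  t=1: active resources = [2, 2], total = 4
  t=2: active resources = [2, 2, 2], total = 6
  t=3: active resources = [2, 1, 2, 2], total = 7
  t=4: active resources = [1, 2, 2], total = 5
  t=5: active resources = [2, 2, 2], total = 6
  t=6: active resources = [2, 2], total = 4
  t=7: active resources = [2, 5], total = 7
  t=8: active resources = [2, 5], total = 7
  t=9: active resources = [5], total = 5
Peak resource demand = 7

7


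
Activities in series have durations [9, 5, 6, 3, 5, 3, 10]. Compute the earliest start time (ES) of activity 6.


Activity 6 starts after activities 1 through 5 complete.
Predecessor durations: [9, 5, 6, 3, 5]
ES = 9 + 5 + 6 + 3 + 5 = 28

28


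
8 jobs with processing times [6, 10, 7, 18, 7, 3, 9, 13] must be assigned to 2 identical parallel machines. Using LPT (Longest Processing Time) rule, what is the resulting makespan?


Sort jobs in decreasing order (LPT): [18, 13, 10, 9, 7, 7, 6, 3]
Assign each job to the least loaded machine:
  Machine 1: jobs [18, 9, 7, 3], load = 37
  Machine 2: jobs [13, 10, 7, 6], load = 36
Makespan = max load = 37

37


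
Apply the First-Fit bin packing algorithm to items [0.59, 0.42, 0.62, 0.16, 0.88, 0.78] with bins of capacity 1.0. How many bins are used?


Place items sequentially using First-Fit:
  Item 0.59 -> new Bin 1
  Item 0.42 -> new Bin 2
  Item 0.62 -> new Bin 3
  Item 0.16 -> Bin 1 (now 0.75)
  Item 0.88 -> new Bin 4
  Item 0.78 -> new Bin 5
Total bins used = 5

5


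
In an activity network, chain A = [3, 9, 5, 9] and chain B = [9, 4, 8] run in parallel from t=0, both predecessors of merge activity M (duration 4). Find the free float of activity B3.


ES(B3) = sum of predecessors on chain B = 13
EF(B3) = ES + duration = 13 + 8 = 21
Successor of B3 is M. ES(M) = max(sum(A), sum(B)) = max(26, 21) = 26
Free float = ES(successor) - EF(current) = 26 - 21 = 5

5


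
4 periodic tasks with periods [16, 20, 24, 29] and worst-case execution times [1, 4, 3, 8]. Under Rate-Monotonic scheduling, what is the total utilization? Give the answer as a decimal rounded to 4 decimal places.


Compute individual utilizations (exact fractions):
  Task 1: C/T = 1/16 (approx. 0.0625)
  Task 2: C/T = 4/20 = 1/5 (approx. 0.2)
  Task 3: C/T = 3/24 = 1/8 (approx. 0.125)
  Task 4: C/T = 8/29 (approx. 0.2759)
Total utilization U = 1/16 + 1/5 + 1/8 + 8/29 = 1539/2320
Rounded to 4 decimal places: U = 0.6634
RM (Liu & Layland) bound for 4 tasks = 0.756828; compare with U = 1539/2320 (approx. 0.663362)
U <= bound, so schedulable by RM sufficient condition.

0.6634


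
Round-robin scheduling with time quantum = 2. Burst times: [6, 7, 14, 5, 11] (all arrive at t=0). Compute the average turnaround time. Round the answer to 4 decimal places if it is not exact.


Time quantum = 2
Execution trace:
  J1 runs 2 units, time = 2
  J2 runs 2 units, time = 4
  J3 runs 2 units, time = 6
  J4 runs 2 units, time = 8
  J5 runs 2 units, time = 10
  J1 runs 2 units, time = 12
  J2 runs 2 units, time = 14
  J3 runs 2 units, time = 16
  J4 runs 2 units, time = 18
  J5 runs 2 units, time = 20
  J1 runs 2 units, time = 22
  J2 runs 2 units, time = 24
  J3 runs 2 units, time = 26
  J4 runs 1 units, time = 27
  J5 runs 2 units, time = 29
  J2 runs 1 units, time = 30
  J3 runs 2 units, time = 32
  J5 runs 2 units, time = 34
  J3 runs 2 units, time = 36
  J5 runs 2 units, time = 38
  J3 runs 2 units, time = 40
  J5 runs 1 units, time = 41
  J3 runs 2 units, time = 43
Finish times: [22, 30, 43, 27, 41]
Average turnaround = 163/5 = 32.6

32.6


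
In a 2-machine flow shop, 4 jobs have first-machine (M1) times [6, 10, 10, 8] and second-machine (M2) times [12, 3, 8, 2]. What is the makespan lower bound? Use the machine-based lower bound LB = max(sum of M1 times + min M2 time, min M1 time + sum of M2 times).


LB1 = sum(M1 times) + min(M2 times) = 34 + 2 = 36
LB2 = min(M1 times) + sum(M2 times) = 6 + 25 = 31
Lower bound = max(LB1, LB2) = max(36, 31) = 36

36


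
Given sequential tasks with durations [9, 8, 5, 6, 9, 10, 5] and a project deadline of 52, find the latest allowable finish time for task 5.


LF(activity 5) = deadline - sum of successor durations
Successors: activities 6 through 7 with durations [10, 5]
Sum of successor durations = 15
LF = 52 - 15 = 37

37


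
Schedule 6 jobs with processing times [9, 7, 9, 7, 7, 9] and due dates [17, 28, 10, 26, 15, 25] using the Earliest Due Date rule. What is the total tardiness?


Sort by due date (EDD order): [(9, 10), (7, 15), (9, 17), (9, 25), (7, 26), (7, 28)]
Compute completion times and tardiness:
  Job 1: p=9, d=10, C=9, tardiness=max(0,9-10)=0
  Job 2: p=7, d=15, C=16, tardiness=max(0,16-15)=1
  Job 3: p=9, d=17, C=25, tardiness=max(0,25-17)=8
  Job 4: p=9, d=25, C=34, tardiness=max(0,34-25)=9
  Job 5: p=7, d=26, C=41, tardiness=max(0,41-26)=15
  Job 6: p=7, d=28, C=48, tardiness=max(0,48-28)=20
Total tardiness = 53

53


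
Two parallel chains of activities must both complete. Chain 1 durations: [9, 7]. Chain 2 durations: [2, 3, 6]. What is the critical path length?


Path A total = 9 + 7 = 16
Path B total = 2 + 3 + 6 = 11
Critical path = longest path = max(16, 11) = 16

16


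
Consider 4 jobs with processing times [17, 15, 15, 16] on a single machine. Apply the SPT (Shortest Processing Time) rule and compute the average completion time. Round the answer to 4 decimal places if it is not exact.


Sort jobs by processing time (SPT order): [15, 15, 16, 17]
Compute completion times sequentially:
  Job 1: processing = 15, completes at 15
  Job 2: processing = 15, completes at 30
  Job 3: processing = 16, completes at 46
  Job 4: processing = 17, completes at 63
Sum of completion times = 154
Average completion time = 154/4 = 38.5

38.5


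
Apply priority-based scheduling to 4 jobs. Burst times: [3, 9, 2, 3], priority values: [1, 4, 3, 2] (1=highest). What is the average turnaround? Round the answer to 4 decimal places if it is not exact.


Sort by priority (ascending = highest first):
Order: [(1, 3), (2, 3), (3, 2), (4, 9)]
Completion times:
  Priority 1, burst=3, C=3
  Priority 2, burst=3, C=6
  Priority 3, burst=2, C=8
  Priority 4, burst=9, C=17
Average turnaround = 34/4 = 8.5

8.5


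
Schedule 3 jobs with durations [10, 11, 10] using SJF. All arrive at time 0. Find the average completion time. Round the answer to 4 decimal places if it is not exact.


SJF order (ascending): [10, 10, 11]
Completion times:
  Job 1: burst=10, C=10
  Job 2: burst=10, C=20
  Job 3: burst=11, C=31
Average completion = 61/3 = 20.3333

20.3333


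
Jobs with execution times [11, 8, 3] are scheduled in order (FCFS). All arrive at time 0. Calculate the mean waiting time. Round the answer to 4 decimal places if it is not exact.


FCFS order (as given): [11, 8, 3]
Waiting times:
  Job 1: wait = 0
  Job 2: wait = 11
  Job 3: wait = 19
Sum of waiting times = 30
Average waiting time = 30/3 = 10.0

10.0


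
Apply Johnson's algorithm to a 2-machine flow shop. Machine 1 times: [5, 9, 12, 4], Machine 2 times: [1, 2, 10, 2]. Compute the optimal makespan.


Apply Johnson's rule:
  Group 1 (a <= b): []
  Group 2 (a > b): [(3, 12, 10), (2, 9, 2), (4, 4, 2), (1, 5, 1)]
Optimal job order: [3, 2, 4, 1]
Schedule:
  Job 3: M1 done at 12, M2 done at 22
  Job 2: M1 done at 21, M2 done at 24
  Job 4: M1 done at 25, M2 done at 27
  Job 1: M1 done at 30, M2 done at 31
Makespan = 31

31


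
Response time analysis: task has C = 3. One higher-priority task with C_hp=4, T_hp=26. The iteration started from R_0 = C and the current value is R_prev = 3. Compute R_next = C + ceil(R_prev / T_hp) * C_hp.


R_next = C + ceil(R_prev / T_hp) * C_hp
ceil(3 / 26) = ceil(0.1154) = 1
Interference = 1 * 4 = 4
R_next = 3 + 4 = 7

7


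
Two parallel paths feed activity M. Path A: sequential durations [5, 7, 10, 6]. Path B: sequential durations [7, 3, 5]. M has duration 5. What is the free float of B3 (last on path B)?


ES(B3) = sum of predecessors on chain B = 10
EF(B3) = ES + duration = 10 + 5 = 15
Successor of B3 is M. ES(M) = max(sum(A), sum(B)) = max(28, 15) = 28
Free float = ES(successor) - EF(current) = 28 - 15 = 13

13


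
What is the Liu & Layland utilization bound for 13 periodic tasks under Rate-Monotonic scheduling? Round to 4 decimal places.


Compute 2^(1/13) = 1.0547660765
Subtract 1: 1.0547660765 - 1 = 0.0547660765
Multiply by n: 13 * 0.0547660765 = 0.7119589945
Round to 4 dp: 0.7120

0.7120


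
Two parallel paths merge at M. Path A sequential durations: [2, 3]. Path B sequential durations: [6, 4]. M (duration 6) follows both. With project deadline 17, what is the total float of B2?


Forward pass: ES(B2) = sum of predecessors on chain B = 6
EF = ES + duration = 6 + 4 = 10
Backward pass: LF(M) = deadline = 17; LS(M) = 17 - 6 = 11
LF(B2) = LS(M) - sum(successors on chain B) = 11 - 0 = 11
LS = LF - duration = 11 - 4 = 7
Total float = LS - ES = 7 - 6 = 1

1


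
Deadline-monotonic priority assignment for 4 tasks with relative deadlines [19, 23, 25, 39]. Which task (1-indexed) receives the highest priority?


Sort tasks by relative deadline (ascending):
  Task 1: deadline = 19
  Task 2: deadline = 23
  Task 3: deadline = 25
  Task 4: deadline = 39
Priority order (highest first): [1, 2, 3, 4]
Highest priority task = 1

1


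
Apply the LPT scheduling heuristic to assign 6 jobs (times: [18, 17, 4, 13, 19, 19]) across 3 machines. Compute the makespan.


Sort jobs in decreasing order (LPT): [19, 19, 18, 17, 13, 4]
Assign each job to the least loaded machine:
  Machine 1: jobs [19, 13], load = 32
  Machine 2: jobs [19, 4], load = 23
  Machine 3: jobs [18, 17], load = 35
Makespan = max load = 35

35


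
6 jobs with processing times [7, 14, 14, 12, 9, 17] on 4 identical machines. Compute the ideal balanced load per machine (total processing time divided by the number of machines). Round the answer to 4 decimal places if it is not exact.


Total processing time = 7 + 14 + 14 + 12 + 9 + 17 = 73
Number of machines = 4
Ideal balanced load = 73 / 4 = 18.25

18.25


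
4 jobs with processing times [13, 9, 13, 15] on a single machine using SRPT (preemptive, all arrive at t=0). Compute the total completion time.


Since all jobs arrive at t=0, SRPT equals SPT ordering.
SPT order: [9, 13, 13, 15]
Completion times:
  Job 1: p=9, C=9
  Job 2: p=13, C=22
  Job 3: p=13, C=35
  Job 4: p=15, C=50
Total completion time = 9 + 22 + 35 + 50 = 116

116


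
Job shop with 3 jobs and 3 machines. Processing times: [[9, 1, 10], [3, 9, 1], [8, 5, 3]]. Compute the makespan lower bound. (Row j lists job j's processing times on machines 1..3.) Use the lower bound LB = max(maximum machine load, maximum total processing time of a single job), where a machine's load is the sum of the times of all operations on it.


Machine loads:
  Machine 1: 9 + 3 + 8 = 20
  Machine 2: 1 + 9 + 5 = 15
  Machine 3: 10 + 1 + 3 = 14
Max machine load = 20
Job totals:
  Job 1: 20
  Job 2: 13
  Job 3: 16
Max job total = 20
Lower bound = max(20, 20) = 20

20


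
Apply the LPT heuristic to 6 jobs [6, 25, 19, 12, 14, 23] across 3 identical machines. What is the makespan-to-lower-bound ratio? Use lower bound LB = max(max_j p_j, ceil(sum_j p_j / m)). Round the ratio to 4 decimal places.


LPT order: [25, 23, 19, 14, 12, 6]
Machine loads after assignment: [31, 35, 33]
LPT makespan = 35
Lower bound = max(max_job, ceil(total/3)) = max(25, 33) = 33
Ratio = 35 / 33 = 1.0606

1.0606


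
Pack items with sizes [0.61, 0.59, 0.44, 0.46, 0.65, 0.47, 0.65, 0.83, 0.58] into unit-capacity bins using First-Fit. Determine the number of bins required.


Place items sequentially using First-Fit:
  Item 0.61 -> new Bin 1
  Item 0.59 -> new Bin 2
  Item 0.44 -> new Bin 3
  Item 0.46 -> Bin 3 (now 0.9)
  Item 0.65 -> new Bin 4
  Item 0.47 -> new Bin 5
  Item 0.65 -> new Bin 6
  Item 0.83 -> new Bin 7
  Item 0.58 -> new Bin 8
Total bins used = 8

8


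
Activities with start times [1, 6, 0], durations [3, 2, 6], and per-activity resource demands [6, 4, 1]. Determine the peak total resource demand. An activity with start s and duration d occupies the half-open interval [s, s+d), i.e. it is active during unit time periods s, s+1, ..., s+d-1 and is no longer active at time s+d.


Each activity i is active on [start_i, start_i + duration_i).
Compute total resource usage per time slot:
  t=0: active resources = [1], total = 1
  t=1: active resources = [6, 1], total = 7
  t=2: active resources = [6, 1], total = 7
  t=3: active resources = [6, 1], total = 7
  t=4: active resources = [1], total = 1
  t=5: active resources = [1], total = 1
  t=6: active resources = [4], total = 4
  t=7: active resources = [4], total = 4
Peak resource demand = 7

7


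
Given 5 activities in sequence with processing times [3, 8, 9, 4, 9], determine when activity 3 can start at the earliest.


Activity 3 starts after activities 1 through 2 complete.
Predecessor durations: [3, 8]
ES = 3 + 8 = 11

11


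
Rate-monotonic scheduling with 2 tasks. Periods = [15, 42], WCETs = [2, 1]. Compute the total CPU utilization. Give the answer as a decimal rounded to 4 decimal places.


Compute individual utilizations (exact fractions):
  Task 1: C/T = 2/15 (approx. 0.1333)
  Task 2: C/T = 1/42 (approx. 0.0238)
Total utilization U = 2/15 + 1/42 = 11/70
Rounded to 4 decimal places: U = 0.1571
RM (Liu & Layland) bound for 2 tasks = 0.828427; compare with U = 11/70 (approx. 0.157143)
U <= bound, so schedulable by RM sufficient condition.

0.1571


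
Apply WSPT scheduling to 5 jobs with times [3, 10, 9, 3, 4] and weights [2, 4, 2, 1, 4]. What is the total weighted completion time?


Compute p/w ratios and sort ascending (WSPT): [(4, 4), (3, 2), (10, 4), (3, 1), (9, 2)]
Compute weighted completion times:
  Job (p=4,w=4): C=4, w*C=4*4=16
  Job (p=3,w=2): C=7, w*C=2*7=14
  Job (p=10,w=4): C=17, w*C=4*17=68
  Job (p=3,w=1): C=20, w*C=1*20=20
  Job (p=9,w=2): C=29, w*C=2*29=58
Total weighted completion time = 176

176


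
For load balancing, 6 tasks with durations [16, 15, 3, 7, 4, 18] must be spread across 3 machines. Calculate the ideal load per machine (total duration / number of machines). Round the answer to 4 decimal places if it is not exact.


Total processing time = 16 + 15 + 3 + 7 + 4 + 18 = 63
Number of machines = 3
Ideal balanced load = 63 / 3 = 21.0

21.0


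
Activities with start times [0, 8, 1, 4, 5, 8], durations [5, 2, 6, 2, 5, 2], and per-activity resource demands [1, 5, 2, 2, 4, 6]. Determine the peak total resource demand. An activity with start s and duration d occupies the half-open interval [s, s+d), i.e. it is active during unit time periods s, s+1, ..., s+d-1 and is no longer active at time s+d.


Each activity i is active on [start_i, start_i + duration_i).
Compute total resource usage per time slot:
  t=0: active resources = [1], total = 1
  t=1: active resources = [1, 2], total = 3
  t=2: active resources = [1, 2], total = 3
  t=3: active resources = [1, 2], total = 3
  t=4: active resources = [1, 2, 2], total = 5
  t=5: active resources = [2, 2, 4], total = 8
  t=6: active resources = [2, 4], total = 6
  t=7: active resources = [4], total = 4
  t=8: active resources = [5, 4, 6], total = 15
  t=9: active resources = [5, 4, 6], total = 15
Peak resource demand = 15

15


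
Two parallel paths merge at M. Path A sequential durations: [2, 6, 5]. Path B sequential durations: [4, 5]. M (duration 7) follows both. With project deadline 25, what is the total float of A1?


Forward pass: ES(A1) = sum of predecessors on chain A = 0
EF = ES + duration = 0 + 2 = 2
Backward pass: LF(M) = deadline = 25; LS(M) = 25 - 7 = 18
LF(A1) = LS(M) - sum(successors on chain A) = 18 - 11 = 7
LS = LF - duration = 7 - 2 = 5
Total float = LS - ES = 5 - 0 = 5

5


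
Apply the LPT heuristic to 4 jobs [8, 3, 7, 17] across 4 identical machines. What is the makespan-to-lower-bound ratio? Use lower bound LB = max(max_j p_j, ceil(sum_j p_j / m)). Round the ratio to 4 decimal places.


LPT order: [17, 8, 7, 3]
Machine loads after assignment: [17, 8, 7, 3]
LPT makespan = 17
Lower bound = max(max_job, ceil(total/4)) = max(17, 9) = 17
Ratio = 17 / 17 = 1.0

1.0


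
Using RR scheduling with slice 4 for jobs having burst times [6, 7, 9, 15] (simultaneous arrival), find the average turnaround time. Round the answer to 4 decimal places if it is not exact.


Time quantum = 4
Execution trace:
  J1 runs 4 units, time = 4
  J2 runs 4 units, time = 8
  J3 runs 4 units, time = 12
  J4 runs 4 units, time = 16
  J1 runs 2 units, time = 18
  J2 runs 3 units, time = 21
  J3 runs 4 units, time = 25
  J4 runs 4 units, time = 29
  J3 runs 1 units, time = 30
  J4 runs 4 units, time = 34
  J4 runs 3 units, time = 37
Finish times: [18, 21, 30, 37]
Average turnaround = 106/4 = 26.5

26.5


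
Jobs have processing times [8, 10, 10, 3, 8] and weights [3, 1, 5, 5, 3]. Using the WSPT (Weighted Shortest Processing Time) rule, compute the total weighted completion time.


Compute p/w ratios and sort ascending (WSPT): [(3, 5), (10, 5), (8, 3), (8, 3), (10, 1)]
Compute weighted completion times:
  Job (p=3,w=5): C=3, w*C=5*3=15
  Job (p=10,w=5): C=13, w*C=5*13=65
  Job (p=8,w=3): C=21, w*C=3*21=63
  Job (p=8,w=3): C=29, w*C=3*29=87
  Job (p=10,w=1): C=39, w*C=1*39=39
Total weighted completion time = 269

269


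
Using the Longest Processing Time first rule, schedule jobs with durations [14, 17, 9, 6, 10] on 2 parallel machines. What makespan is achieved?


Sort jobs in decreasing order (LPT): [17, 14, 10, 9, 6]
Assign each job to the least loaded machine:
  Machine 1: jobs [17, 9], load = 26
  Machine 2: jobs [14, 10, 6], load = 30
Makespan = max load = 30

30


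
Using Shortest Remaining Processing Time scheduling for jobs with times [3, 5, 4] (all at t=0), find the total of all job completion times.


Since all jobs arrive at t=0, SRPT equals SPT ordering.
SPT order: [3, 4, 5]
Completion times:
  Job 1: p=3, C=3
  Job 2: p=4, C=7
  Job 3: p=5, C=12
Total completion time = 3 + 7 + 12 = 22

22


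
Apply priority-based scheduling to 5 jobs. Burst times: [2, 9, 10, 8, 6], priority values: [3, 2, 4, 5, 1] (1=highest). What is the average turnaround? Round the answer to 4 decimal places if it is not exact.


Sort by priority (ascending = highest first):
Order: [(1, 6), (2, 9), (3, 2), (4, 10), (5, 8)]
Completion times:
  Priority 1, burst=6, C=6
  Priority 2, burst=9, C=15
  Priority 3, burst=2, C=17
  Priority 4, burst=10, C=27
  Priority 5, burst=8, C=35
Average turnaround = 100/5 = 20.0

20.0


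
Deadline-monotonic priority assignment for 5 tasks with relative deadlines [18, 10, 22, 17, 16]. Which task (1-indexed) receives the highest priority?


Sort tasks by relative deadline (ascending):
  Task 2: deadline = 10
  Task 5: deadline = 16
  Task 4: deadline = 17
  Task 1: deadline = 18
  Task 3: deadline = 22
Priority order (highest first): [2, 5, 4, 1, 3]
Highest priority task = 2

2


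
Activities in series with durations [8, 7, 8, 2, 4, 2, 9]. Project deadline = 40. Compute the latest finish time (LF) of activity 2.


LF(activity 2) = deadline - sum of successor durations
Successors: activities 3 through 7 with durations [8, 2, 4, 2, 9]
Sum of successor durations = 25
LF = 40 - 25 = 15

15


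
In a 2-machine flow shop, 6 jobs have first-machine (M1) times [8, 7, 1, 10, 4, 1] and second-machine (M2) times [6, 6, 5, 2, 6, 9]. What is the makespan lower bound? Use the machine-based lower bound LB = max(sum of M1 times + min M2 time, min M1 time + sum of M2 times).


LB1 = sum(M1 times) + min(M2 times) = 31 + 2 = 33
LB2 = min(M1 times) + sum(M2 times) = 1 + 34 = 35
Lower bound = max(LB1, LB2) = max(33, 35) = 35

35


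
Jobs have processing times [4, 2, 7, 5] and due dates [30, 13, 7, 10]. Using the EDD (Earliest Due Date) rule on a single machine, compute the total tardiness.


Sort by due date (EDD order): [(7, 7), (5, 10), (2, 13), (4, 30)]
Compute completion times and tardiness:
  Job 1: p=7, d=7, C=7, tardiness=max(0,7-7)=0
  Job 2: p=5, d=10, C=12, tardiness=max(0,12-10)=2
  Job 3: p=2, d=13, C=14, tardiness=max(0,14-13)=1
  Job 4: p=4, d=30, C=18, tardiness=max(0,18-30)=0
Total tardiness = 3

3


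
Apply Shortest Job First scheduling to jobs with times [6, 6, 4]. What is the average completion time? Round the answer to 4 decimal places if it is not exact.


SJF order (ascending): [4, 6, 6]
Completion times:
  Job 1: burst=4, C=4
  Job 2: burst=6, C=10
  Job 3: burst=6, C=16
Average completion = 30/3 = 10.0

10.0


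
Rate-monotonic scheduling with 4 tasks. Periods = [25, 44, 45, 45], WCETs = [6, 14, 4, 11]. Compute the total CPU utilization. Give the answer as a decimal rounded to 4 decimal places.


Compute individual utilizations (exact fractions):
  Task 1: C/T = 6/25 (approx. 0.24)
  Task 2: C/T = 14/44 = 7/22 (approx. 0.3182)
  Task 3: C/T = 4/45 (approx. 0.0889)
  Task 4: C/T = 11/45 (approx. 0.2444)
Total utilization U = 6/25 + 7/22 + 4/45 + 11/45 = 1471/1650
Rounded to 4 decimal places: U = 0.8915
RM (Liu & Layland) bound for 4 tasks = 0.756828; compare with U = 1471/1650 (approx. 0.891515)
bound < U <= 1, so the RM sufficient condition is not met (inconclusive; an exact test such as response-time analysis is needed).

0.8915


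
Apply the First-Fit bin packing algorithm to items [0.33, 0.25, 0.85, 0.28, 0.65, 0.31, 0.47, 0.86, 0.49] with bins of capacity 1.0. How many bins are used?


Place items sequentially using First-Fit:
  Item 0.33 -> new Bin 1
  Item 0.25 -> Bin 1 (now 0.58)
  Item 0.85 -> new Bin 2
  Item 0.28 -> Bin 1 (now 0.86)
  Item 0.65 -> new Bin 3
  Item 0.31 -> Bin 3 (now 0.96)
  Item 0.47 -> new Bin 4
  Item 0.86 -> new Bin 5
  Item 0.49 -> Bin 4 (now 0.96)
Total bins used = 5

5


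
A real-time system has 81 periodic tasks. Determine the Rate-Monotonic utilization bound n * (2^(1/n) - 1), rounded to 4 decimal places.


Compute 2^(1/81) = 1.0085940916
Subtract 1: 1.0085940916 - 1 = 0.0085940916
Multiply by n: 81 * 0.0085940916 = 0.6961214196
Round to 4 dp: 0.6961

0.6961


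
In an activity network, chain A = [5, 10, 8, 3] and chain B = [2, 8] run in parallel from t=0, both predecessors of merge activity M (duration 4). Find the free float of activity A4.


ES(A4) = sum of predecessors on chain A = 23
EF(A4) = ES + duration = 23 + 3 = 26
Successor of A4 is M. ES(M) = max(sum(A), sum(B)) = max(26, 10) = 26
Free float = ES(successor) - EF(current) = 26 - 26 = 0

0


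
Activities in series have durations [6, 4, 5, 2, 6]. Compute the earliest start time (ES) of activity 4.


Activity 4 starts after activities 1 through 3 complete.
Predecessor durations: [6, 4, 5]
ES = 6 + 4 + 5 = 15

15


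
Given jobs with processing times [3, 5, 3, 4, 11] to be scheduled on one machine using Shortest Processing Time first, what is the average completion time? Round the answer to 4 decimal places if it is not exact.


Sort jobs by processing time (SPT order): [3, 3, 4, 5, 11]
Compute completion times sequentially:
  Job 1: processing = 3, completes at 3
  Job 2: processing = 3, completes at 6
  Job 3: processing = 4, completes at 10
  Job 4: processing = 5, completes at 15
  Job 5: processing = 11, completes at 26
Sum of completion times = 60
Average completion time = 60/5 = 12.0

12.0


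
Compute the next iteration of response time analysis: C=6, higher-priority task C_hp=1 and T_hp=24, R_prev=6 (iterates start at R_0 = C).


R_next = C + ceil(R_prev / T_hp) * C_hp
ceil(6 / 24) = ceil(0.25) = 1
Interference = 1 * 1 = 1
R_next = 6 + 1 = 7

7


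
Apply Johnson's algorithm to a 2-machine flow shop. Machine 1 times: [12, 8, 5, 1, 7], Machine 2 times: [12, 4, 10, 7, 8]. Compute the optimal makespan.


Apply Johnson's rule:
  Group 1 (a <= b): [(4, 1, 7), (3, 5, 10), (5, 7, 8), (1, 12, 12)]
  Group 2 (a > b): [(2, 8, 4)]
Optimal job order: [4, 3, 5, 1, 2]
Schedule:
  Job 4: M1 done at 1, M2 done at 8
  Job 3: M1 done at 6, M2 done at 18
  Job 5: M1 done at 13, M2 done at 26
  Job 1: M1 done at 25, M2 done at 38
  Job 2: M1 done at 33, M2 done at 42
Makespan = 42

42


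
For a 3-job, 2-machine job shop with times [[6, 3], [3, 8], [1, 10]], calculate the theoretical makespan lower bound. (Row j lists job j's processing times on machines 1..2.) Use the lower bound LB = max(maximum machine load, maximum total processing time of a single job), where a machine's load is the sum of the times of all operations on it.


Machine loads:
  Machine 1: 6 + 3 + 1 = 10
  Machine 2: 3 + 8 + 10 = 21
Max machine load = 21
Job totals:
  Job 1: 9
  Job 2: 11
  Job 3: 11
Max job total = 11
Lower bound = max(21, 11) = 21

21


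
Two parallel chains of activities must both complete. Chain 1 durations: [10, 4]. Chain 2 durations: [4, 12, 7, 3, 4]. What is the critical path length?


Path A total = 10 + 4 = 14
Path B total = 4 + 12 + 7 + 3 + 4 = 30
Critical path = longest path = max(14, 30) = 30

30


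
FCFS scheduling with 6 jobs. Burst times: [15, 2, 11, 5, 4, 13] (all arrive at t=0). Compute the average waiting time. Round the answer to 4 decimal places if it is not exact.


FCFS order (as given): [15, 2, 11, 5, 4, 13]
Waiting times:
  Job 1: wait = 0
  Job 2: wait = 15
  Job 3: wait = 17
  Job 4: wait = 28
  Job 5: wait = 33
  Job 6: wait = 37
Sum of waiting times = 130
Average waiting time = 130/6 = 21.6667

21.6667


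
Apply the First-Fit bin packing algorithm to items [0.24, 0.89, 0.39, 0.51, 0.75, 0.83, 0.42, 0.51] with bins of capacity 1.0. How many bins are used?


Place items sequentially using First-Fit:
  Item 0.24 -> new Bin 1
  Item 0.89 -> new Bin 2
  Item 0.39 -> Bin 1 (now 0.63)
  Item 0.51 -> new Bin 3
  Item 0.75 -> new Bin 4
  Item 0.83 -> new Bin 5
  Item 0.42 -> Bin 3 (now 0.93)
  Item 0.51 -> new Bin 6
Total bins used = 6

6


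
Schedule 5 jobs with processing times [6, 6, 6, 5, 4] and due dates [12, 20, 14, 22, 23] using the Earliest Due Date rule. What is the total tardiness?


Sort by due date (EDD order): [(6, 12), (6, 14), (6, 20), (5, 22), (4, 23)]
Compute completion times and tardiness:
  Job 1: p=6, d=12, C=6, tardiness=max(0,6-12)=0
  Job 2: p=6, d=14, C=12, tardiness=max(0,12-14)=0
  Job 3: p=6, d=20, C=18, tardiness=max(0,18-20)=0
  Job 4: p=5, d=22, C=23, tardiness=max(0,23-22)=1
  Job 5: p=4, d=23, C=27, tardiness=max(0,27-23)=4
Total tardiness = 5

5
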